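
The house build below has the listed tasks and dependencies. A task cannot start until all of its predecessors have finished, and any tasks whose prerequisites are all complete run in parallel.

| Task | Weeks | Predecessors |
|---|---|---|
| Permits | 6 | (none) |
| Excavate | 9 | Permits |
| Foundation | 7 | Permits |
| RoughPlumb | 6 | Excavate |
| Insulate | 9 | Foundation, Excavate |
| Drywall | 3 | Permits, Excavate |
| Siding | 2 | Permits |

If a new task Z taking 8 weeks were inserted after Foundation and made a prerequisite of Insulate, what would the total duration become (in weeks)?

Originally the house build takes 24 weeks.
With Z inserted, Insulate now waits for max(Foundation, Excavate, Z).
New critical path: Permits→Foundation→Z→Insulate = 6+7+8+9 = 30 ⇒ 30 weeks.

30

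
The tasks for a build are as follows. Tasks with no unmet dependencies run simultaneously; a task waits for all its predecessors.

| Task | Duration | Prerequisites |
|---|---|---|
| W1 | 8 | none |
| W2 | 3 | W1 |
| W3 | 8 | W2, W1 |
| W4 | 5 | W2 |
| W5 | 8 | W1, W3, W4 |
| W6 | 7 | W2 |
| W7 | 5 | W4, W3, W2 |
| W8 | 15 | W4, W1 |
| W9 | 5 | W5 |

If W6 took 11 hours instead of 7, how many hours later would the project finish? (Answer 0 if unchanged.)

Actual critical path: W1→W2→W3→W5→W9 = 8+3+8+8+5 = 32 ⇒ 32 hours.
The longest path through W6 is only 18 hours, so W6 has float 14.
The critical path is still W1→W2→W3→W5→W9; finish is now 32 hours.
Change in finish: 32 − 32 = +0 hours.

0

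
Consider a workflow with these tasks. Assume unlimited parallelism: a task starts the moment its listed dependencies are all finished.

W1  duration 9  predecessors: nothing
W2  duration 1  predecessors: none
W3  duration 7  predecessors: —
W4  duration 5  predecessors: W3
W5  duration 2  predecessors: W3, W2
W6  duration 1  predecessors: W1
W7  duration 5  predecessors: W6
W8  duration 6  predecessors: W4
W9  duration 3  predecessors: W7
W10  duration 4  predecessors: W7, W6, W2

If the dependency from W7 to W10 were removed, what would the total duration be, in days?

18

Original critical path: W1→W6→W7→W10 = 9+1+5+4 = 19 ⇒ 19 days.
Without W7→W10, W10's earliest start moves from 15 to 10.
The longest chain is now W1→W6→W7→W9 = 9+1+5+3 = 18, so the workflow takes 18 days.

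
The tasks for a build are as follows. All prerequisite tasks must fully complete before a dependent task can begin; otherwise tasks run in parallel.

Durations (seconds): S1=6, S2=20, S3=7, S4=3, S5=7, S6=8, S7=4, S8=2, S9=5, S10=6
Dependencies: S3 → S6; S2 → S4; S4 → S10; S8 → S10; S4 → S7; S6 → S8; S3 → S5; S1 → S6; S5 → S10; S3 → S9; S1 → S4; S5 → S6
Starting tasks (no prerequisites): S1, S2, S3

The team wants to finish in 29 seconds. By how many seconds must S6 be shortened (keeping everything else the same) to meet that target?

1

Current finish: 30 seconds; target: 29.
S6 is on every critical path, so each second cut from S6 cuts the finish by one (this holds down to a finish of 29).
Need 30 − 29 = 1 second off S6 → S6 becomes 7 seconds, finish becomes 29.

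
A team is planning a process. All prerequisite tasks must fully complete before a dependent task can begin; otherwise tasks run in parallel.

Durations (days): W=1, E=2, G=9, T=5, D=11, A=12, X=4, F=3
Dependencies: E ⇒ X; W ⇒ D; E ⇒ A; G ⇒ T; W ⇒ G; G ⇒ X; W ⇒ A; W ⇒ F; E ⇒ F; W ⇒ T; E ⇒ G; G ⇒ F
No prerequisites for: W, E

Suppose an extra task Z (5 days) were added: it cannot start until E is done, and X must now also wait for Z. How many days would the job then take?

16

Originally the job takes 16 days.
With Z inserted, X now waits for max(E, G, Z).
New critical path: E→G→T = 2+9+5 = 16 ⇒ 16 days.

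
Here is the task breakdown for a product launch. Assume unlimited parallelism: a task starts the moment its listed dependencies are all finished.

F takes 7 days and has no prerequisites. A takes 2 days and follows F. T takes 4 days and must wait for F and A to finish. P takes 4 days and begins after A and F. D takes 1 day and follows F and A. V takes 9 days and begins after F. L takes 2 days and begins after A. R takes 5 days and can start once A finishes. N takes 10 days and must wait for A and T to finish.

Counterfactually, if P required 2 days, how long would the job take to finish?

Baseline: F→A→T→N = 7+2+4+10 = 23 → 23 days.
The longest path through P is only 13 days, so P has float 10.
The critical path is still F→A→T→N; finish is now 23 days.

23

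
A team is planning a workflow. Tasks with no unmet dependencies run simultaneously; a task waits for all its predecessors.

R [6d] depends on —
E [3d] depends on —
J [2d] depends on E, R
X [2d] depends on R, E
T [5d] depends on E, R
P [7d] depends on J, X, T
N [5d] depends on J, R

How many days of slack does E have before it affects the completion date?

3

The longest chain is R→T→P = 6+5+7 = 18; overall finish 18 days.
The longest chain containing E totals 15 days.
Slack of E = 3 − 0 = 3 days.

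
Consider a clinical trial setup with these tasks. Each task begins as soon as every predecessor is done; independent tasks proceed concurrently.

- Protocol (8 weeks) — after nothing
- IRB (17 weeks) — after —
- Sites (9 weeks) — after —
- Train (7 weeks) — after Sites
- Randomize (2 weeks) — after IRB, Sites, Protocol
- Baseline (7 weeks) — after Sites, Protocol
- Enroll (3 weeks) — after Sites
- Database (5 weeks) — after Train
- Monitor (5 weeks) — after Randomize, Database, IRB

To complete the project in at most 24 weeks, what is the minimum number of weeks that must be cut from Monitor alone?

2

Current finish: 26 weeks; target: 24.
Monitor is on every critical path, so each week cut from Monitor cuts the finish by one (this holds down to a finish of 22).
Need 26 − 24 = 2 weeks off Monitor → Monitor becomes 3 weeks, finish becomes 24.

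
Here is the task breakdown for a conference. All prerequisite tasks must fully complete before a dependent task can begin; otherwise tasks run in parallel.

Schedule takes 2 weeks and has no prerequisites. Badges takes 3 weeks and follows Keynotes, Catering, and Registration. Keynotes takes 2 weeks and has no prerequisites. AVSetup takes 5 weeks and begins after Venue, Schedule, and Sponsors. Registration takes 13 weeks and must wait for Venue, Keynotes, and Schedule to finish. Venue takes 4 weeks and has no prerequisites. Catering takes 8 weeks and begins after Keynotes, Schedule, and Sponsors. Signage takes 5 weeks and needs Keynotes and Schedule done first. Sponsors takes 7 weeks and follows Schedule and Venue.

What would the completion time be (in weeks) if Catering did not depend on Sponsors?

20

Original critical path: Venue→Sponsors→Catering→Badges = 4+7+8+3 = 22 ⇒ 22 weeks.
Without Sponsors→Catering, Catering's earliest start moves from 11 to 2.
After: Venue→Registration→Badges = 4+13+3 = 20 → 20 weeks.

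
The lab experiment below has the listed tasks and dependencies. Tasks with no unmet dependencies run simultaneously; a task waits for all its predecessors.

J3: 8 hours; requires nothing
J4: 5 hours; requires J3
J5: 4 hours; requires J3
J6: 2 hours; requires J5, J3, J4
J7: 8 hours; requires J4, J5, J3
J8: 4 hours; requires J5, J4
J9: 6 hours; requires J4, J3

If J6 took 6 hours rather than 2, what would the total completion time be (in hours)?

As given, the longest chain is J3→J4→J7 = 8+5+8 = 21, so the finish is 21 hours.
J6 has 6 hours of float (longest path through it is 15).
That remains the longest chain; total 21 hours.

21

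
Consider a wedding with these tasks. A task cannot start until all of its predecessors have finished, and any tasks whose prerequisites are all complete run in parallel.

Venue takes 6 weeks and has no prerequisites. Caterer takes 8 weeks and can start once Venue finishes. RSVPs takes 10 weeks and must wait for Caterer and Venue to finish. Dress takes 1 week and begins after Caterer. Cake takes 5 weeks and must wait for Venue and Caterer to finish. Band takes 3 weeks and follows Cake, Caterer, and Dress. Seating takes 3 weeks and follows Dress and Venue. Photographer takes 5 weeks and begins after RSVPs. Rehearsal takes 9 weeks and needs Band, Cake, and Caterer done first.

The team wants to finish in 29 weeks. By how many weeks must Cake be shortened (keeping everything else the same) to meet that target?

Current finish: 31 weeks; target: 29.
Cake is on every critical path, so each week cut from Cake cuts the finish by one (this holds down to a finish of 29).
Need 31 − 29 = 2 weeks off Cake → Cake becomes 3 weeks, finish becomes 29.

2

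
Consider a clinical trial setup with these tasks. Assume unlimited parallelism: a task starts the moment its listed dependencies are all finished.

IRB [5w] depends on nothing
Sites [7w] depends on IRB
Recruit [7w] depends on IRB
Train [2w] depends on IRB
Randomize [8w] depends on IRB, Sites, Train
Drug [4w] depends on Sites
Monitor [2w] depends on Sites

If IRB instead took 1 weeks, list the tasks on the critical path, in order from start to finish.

As given, the longest chain is IRB→Sites→Randomize = 5+7+8 = 20, so the finish is 20 weeks.
IRB is on the critical path; changing it to 1 makes that path 16 weeks.
No other chain overtakes it, so the finish is 16 weeks.

IRB, Sites, Randomize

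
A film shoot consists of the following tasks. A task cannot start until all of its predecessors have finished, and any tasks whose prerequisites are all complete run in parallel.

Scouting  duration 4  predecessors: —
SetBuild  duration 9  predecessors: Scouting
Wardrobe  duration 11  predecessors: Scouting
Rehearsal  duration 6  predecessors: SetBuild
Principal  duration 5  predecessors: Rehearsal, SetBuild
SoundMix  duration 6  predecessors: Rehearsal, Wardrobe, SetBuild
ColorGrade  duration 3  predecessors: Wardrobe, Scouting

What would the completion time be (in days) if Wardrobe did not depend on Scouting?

Before: longest chain Scouting→SetBuild→Rehearsal→SoundMix = 4+9+6+6 = 25, finish 25.
Without Scouting→Wardrobe, Wardrobe's earliest start moves from 4 to 0.
The longest chain is now Scouting→SetBuild→Rehearsal→SoundMix = 4+9+6+6 = 25, so the project takes 25 days.

25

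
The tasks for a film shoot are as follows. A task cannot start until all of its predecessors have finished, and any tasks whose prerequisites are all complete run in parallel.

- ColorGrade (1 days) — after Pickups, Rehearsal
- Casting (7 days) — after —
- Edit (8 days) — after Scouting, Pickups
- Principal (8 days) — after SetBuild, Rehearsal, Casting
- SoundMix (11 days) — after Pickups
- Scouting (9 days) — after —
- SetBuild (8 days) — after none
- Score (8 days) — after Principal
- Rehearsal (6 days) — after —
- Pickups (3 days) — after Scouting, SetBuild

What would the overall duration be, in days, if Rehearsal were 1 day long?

Actual critical path: SetBuild→Principal→Score = 8+8+8 = 24 ⇒ 24 days.
The longest path through Rehearsal is only 22 days, so Rehearsal has float 2.
No other chain overtakes it, so the finish is 24 days.

24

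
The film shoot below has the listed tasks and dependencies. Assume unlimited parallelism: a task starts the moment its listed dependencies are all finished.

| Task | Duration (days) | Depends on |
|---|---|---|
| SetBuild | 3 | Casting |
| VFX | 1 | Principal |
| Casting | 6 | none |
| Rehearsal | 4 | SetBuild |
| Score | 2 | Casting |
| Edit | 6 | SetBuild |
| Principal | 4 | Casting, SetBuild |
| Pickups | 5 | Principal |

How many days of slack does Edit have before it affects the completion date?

3

Casting→SetBuild→Principal→Pickups = 6+3+4+5 = 18 sets the makespan at 18 days.
The longest chain containing Edit totals 15 days.
Float = 18 − 15 = 3.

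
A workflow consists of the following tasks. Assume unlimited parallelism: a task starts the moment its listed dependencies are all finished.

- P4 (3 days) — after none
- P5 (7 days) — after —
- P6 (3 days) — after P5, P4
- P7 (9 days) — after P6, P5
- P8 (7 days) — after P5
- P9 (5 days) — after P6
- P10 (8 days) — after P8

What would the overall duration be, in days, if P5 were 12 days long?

27

Critical path before the change: P5→P8→P10 = 7+7+8 = 22 giving 22 days.
P5 is on the critical path; changing it to 12 makes that path 27 days.
The critical path is still P5→P8→P10; finish is now 27 days.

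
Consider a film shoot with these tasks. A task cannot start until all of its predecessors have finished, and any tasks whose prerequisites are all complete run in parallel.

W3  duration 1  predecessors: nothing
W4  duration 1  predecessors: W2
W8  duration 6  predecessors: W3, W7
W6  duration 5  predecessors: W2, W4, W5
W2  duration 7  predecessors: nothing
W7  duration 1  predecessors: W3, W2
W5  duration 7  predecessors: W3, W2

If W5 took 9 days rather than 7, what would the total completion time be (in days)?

As given, the longest chain is W2→W5→W6 = 7+7+5 = 19, so the finish is 19 days.
W5 is on the critical path; changing it to 9 makes that path 21 days.
That remains the longest chain; total 21 days.

21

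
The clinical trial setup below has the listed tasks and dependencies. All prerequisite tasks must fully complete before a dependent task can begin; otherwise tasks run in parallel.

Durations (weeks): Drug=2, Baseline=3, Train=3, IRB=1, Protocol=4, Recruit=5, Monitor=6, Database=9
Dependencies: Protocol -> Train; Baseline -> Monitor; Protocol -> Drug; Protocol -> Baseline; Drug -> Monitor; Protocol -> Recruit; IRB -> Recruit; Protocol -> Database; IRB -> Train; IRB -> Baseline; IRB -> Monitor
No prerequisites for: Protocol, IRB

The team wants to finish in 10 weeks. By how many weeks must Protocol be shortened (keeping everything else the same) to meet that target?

3

Current finish: 13 weeks; target: 10.
Protocol is on every critical path, so each week cut from Protocol cuts the finish by one (this holds down to a finish of 10).
Need 13 − 10 = 3 weeks off Protocol → Protocol becomes 1 week, finish becomes 10.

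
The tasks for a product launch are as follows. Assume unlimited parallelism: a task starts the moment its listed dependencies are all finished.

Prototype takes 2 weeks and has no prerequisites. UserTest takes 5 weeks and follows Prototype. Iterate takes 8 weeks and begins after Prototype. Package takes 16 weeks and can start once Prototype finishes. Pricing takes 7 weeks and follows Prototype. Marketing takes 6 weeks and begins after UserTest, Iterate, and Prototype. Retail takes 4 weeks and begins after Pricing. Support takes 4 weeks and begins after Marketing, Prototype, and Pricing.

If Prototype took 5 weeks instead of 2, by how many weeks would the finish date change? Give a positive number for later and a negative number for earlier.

3

Baseline: Prototype→Iterate→Marketing→Support = 2+8+6+4 = 20 → 20 weeks.
Prototype is on the critical path; changing it to 5 makes that path 23 weeks.
No other chain overtakes it, so the finish is 23 weeks.
Change in finish: 23 − 20 = +3 weeks.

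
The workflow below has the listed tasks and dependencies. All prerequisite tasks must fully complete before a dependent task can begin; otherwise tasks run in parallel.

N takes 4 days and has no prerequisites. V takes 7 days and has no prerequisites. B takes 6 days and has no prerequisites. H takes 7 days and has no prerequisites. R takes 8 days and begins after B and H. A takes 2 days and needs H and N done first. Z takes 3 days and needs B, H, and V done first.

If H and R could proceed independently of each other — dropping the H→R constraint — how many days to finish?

With the dependency in place, H→R = 7+8 = 15 sets the finish at 15 days.
Without H→R, R's earliest start moves from 7 to 6.
New critical path: B→R = 6+8 = 14 ⇒ 14 days.

14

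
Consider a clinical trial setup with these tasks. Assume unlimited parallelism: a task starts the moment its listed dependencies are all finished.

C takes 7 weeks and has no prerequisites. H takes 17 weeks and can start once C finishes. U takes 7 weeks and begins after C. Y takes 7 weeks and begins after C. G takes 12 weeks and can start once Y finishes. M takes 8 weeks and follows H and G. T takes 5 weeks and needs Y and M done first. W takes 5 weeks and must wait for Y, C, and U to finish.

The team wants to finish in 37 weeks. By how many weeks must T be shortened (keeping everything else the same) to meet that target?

Current finish: 39 weeks; target: 37.
T is on every critical path, so each week cut from T cuts the finish by one (this holds down to a finish of 35).
Need 39 − 37 = 2 weeks off T → T becomes 3 weeks, finish becomes 37.

2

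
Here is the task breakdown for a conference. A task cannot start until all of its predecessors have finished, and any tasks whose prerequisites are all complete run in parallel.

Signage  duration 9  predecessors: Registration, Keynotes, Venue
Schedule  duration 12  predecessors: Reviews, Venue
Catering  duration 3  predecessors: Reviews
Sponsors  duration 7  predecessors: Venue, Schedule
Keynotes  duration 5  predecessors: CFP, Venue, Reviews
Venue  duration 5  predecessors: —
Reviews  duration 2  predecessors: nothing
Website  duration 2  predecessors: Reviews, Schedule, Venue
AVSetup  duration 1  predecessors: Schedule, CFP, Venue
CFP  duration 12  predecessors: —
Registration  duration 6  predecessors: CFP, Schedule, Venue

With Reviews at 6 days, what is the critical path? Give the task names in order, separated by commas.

Reviews, Schedule, Registration, Signage

Actual critical path: Venue→Schedule→Registration→Signage = 5+12+6+9 = 32 ⇒ 32 days.
Reviews is off the critical path — its longest chain is 29 days, giving 3 of slack.
The binding chain switches to Reviews→Schedule→Registration→Signage = 6+12+6+9 = 33; finish 33 days.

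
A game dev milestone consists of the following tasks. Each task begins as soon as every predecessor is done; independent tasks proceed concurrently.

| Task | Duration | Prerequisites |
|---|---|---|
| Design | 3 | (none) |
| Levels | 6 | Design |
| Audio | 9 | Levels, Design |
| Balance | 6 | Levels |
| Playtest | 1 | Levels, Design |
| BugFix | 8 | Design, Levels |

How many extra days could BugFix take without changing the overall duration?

The longest chain is Design→Levels→Audio = 3+6+9 = 18; overall finish 18 days.
The longest chain containing BugFix totals 17 days.
Float = 18 − 17 = 1.

1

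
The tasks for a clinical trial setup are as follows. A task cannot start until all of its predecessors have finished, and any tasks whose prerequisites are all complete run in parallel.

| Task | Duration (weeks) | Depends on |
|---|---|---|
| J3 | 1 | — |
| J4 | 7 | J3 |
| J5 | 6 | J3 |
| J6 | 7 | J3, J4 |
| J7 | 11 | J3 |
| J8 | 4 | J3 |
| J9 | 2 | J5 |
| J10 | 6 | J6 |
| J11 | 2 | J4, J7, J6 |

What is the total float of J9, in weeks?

J3→J4→J6→J10 = 1+7+7+6 = 21 sets the makespan at 21 weeks.
The longest chain containing J9 totals 9 weeks.
Float = 21 − 9 = 12.

12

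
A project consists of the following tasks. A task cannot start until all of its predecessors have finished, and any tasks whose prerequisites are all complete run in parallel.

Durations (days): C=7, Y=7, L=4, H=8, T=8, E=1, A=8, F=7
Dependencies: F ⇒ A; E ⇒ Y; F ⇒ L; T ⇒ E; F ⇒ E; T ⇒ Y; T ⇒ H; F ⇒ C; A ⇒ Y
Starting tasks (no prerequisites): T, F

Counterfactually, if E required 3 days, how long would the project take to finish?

22

As given, the longest chain is F→A→Y = 7+8+7 = 22, so the finish is 22 days.
E has 6 days of float (longest path through it is 16).
The critical path is still F→A→Y; finish is now 22 days.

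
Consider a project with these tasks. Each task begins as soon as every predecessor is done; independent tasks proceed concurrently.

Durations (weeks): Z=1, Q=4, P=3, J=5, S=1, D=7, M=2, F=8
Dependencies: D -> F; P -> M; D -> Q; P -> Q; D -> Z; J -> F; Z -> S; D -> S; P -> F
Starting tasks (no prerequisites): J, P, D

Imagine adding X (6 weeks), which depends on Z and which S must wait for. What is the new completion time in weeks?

Originally the project takes 15 weeks.
With X inserted, S now waits for max(Z, D, X).
New critical path: D→Z→X→S = 7+1+6+1 = 15 ⇒ 15 weeks.

15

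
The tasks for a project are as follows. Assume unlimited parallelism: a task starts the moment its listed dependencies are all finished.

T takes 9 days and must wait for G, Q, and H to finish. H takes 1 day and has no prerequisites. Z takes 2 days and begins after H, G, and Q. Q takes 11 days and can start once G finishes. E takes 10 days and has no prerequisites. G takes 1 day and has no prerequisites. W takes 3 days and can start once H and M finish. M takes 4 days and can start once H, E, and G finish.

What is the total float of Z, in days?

G→Q→T = 1+11+9 = 21 sets the makespan at 21 days.
Z finishes as early as 14 and must finish by 21.
Float = 21 − 14 = 7.

7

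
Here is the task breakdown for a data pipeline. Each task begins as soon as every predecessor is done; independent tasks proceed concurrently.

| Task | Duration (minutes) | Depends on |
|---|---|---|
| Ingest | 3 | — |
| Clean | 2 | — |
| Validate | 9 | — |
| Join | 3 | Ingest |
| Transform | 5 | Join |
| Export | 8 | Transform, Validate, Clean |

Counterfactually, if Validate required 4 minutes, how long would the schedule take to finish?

19

Critical path before the change: Ingest→Join→Transform→Export = 3+3+5+8 = 19 giving 19 minutes.
Validate is off the critical path — its longest chain is 17 minutes, giving 2 of slack.
No other chain overtakes it, so the finish is 19 minutes.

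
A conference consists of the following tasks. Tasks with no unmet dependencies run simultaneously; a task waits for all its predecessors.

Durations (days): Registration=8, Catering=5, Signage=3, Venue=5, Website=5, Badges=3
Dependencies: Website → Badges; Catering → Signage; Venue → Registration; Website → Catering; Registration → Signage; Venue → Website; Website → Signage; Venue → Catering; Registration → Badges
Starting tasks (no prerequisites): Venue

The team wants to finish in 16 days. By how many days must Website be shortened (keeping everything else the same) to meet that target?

Current finish: 18 days; target: 16.
Website is on every critical path, so each day cut from Website cuts the finish by one (this holds down to a finish of 16).
Need 18 − 16 = 2 days off Website → Website becomes 3 days, finish becomes 16.

2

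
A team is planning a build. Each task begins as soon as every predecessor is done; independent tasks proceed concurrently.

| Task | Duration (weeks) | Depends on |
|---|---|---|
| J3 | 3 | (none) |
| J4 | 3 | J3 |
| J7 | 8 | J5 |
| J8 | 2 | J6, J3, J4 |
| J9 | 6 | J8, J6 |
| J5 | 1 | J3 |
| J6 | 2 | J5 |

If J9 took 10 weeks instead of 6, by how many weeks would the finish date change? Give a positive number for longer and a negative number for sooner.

Baseline: J3→J4→J8→J9 = 3+3+2+6 = 14 → 14 weeks.
J9 is on the critical path; changing it to 10 makes that path 18 weeks.
No other chain overtakes it, so the finish is 18 weeks.
Change in finish: 18 − 14 = +4 weeks.

4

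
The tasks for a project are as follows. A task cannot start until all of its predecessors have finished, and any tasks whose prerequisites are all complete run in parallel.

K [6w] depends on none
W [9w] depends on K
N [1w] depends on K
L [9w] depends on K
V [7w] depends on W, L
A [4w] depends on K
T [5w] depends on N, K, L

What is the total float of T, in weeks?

2

The longest chain is K→W→V = 6+9+7 = 22; overall finish 22 weeks.
T finishes as early as 20 and must finish by 22.
Float = 22 − 20 = 2.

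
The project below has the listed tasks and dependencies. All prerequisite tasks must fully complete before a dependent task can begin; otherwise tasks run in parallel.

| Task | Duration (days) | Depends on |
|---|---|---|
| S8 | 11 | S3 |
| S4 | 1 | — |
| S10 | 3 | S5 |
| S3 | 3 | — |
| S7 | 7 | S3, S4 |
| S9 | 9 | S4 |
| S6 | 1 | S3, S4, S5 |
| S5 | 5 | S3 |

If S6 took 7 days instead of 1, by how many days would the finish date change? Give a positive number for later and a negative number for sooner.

1

Baseline: S3→S8 = 3+11 = 14 → 14 days.
S6 is off the critical path — its longest chain is 9 days, giving 5 of slack.
Now S3→S5→S6 = 3+5+7 = 15 is longest, so the finish becomes 15 days.
Change in finish: 15 − 14 = +1 days.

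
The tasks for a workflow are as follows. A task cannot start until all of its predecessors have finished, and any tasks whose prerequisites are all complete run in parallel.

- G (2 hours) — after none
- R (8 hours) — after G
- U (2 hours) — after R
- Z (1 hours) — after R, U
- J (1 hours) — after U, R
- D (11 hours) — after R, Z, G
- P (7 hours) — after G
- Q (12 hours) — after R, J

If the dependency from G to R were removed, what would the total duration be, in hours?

With the dependency in place, G→R→U→J→Q = 2+8+2+1+12 = 25 sets the finish at 25 hours.
Without G→R, R's earliest start moves from 2 to 0.
After: R→U→J→Q = 8+2+1+12 = 23 → 23 hours.

23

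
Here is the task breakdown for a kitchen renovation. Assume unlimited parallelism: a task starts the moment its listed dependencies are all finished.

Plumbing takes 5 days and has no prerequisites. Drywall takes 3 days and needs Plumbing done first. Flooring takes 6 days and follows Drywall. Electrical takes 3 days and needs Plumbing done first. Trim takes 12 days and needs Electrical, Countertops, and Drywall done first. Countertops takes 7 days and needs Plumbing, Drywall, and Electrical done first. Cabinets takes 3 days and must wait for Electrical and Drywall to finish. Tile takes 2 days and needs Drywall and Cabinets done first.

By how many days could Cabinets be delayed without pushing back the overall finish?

14

The longest chain is Plumbing→Electrical→Countertops→Trim = 5+3+7+12 = 27; overall finish 27 days.
Cabinets finishes as early as 11 and must finish by 25.
Slack of Cabinets = 22 − 8 = 14 days.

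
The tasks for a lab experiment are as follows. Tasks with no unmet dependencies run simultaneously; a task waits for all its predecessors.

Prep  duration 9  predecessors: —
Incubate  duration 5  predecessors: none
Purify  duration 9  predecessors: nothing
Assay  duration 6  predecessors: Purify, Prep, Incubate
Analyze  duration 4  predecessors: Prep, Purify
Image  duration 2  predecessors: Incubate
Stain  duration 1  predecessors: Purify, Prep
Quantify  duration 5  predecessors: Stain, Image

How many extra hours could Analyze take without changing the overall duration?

2

Critical path: Prep→Assay = 9+6 = 15, so the finish is 15 hours.
The longest chain containing Analyze totals 13 hours.
Float = 15 − 13 = 2.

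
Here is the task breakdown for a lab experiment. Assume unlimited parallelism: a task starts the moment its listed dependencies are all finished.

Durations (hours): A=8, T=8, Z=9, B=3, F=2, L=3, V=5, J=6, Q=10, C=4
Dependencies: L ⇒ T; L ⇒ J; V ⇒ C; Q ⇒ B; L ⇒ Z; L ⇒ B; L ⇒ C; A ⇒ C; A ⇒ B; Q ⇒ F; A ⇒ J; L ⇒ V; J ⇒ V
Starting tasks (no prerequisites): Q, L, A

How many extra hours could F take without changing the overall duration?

11

Critical path: A→J→V→C = 8+6+5+4 = 23, so the finish is 23 hours.
F finishes as early as 12 and must finish by 23.
So F can slip 23 − 12 = 11 hours.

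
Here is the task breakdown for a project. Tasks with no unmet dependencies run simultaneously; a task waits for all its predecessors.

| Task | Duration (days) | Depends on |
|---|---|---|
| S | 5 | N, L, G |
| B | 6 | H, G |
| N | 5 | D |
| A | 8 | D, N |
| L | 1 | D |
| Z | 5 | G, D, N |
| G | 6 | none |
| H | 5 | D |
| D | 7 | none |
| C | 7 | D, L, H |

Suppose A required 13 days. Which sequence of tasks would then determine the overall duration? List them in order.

D, N, A

Critical path before the change: D→N→A = 7+5+8 = 20 giving 20 days.
Since A is critical, the +5 change carries straight to that chain (now 25 days).
No other chain overtakes it, so the finish is 25 days.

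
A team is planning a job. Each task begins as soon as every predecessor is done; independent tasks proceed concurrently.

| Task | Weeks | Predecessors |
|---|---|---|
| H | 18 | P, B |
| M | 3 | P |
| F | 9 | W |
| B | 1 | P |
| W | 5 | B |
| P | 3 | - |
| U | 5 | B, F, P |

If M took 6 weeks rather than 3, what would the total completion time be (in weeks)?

As given, the longest chain is P→B→W→F→U = 3+1+5+9+5 = 23, so the finish is 23 weeks.
M is off the critical path — its longest chain is 6 weeks, giving 17 of slack.
No other chain overtakes it, so the finish is 23 weeks.

23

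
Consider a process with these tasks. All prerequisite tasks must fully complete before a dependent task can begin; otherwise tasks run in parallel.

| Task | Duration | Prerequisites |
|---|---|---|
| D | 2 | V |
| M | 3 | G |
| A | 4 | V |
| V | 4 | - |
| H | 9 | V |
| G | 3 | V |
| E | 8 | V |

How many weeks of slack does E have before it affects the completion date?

1

The longest chain is V→H = 4+9 = 13; overall finish 13 weeks.
The longest chain containing E totals 12 weeks.
So E can slip 13 − 12 = 1 week.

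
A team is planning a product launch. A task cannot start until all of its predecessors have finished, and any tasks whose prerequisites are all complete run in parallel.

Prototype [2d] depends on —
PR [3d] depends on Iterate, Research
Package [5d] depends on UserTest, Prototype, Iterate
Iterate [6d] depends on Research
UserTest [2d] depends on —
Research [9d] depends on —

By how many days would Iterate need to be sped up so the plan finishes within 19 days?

1

Current finish: 20 days; target: 19.
Iterate is on every critical path, so each day cut from Iterate cuts the finish by one (this holds down to a finish of 15).
Need 20 − 19 = 1 day off Iterate → Iterate becomes 5 days, finish becomes 19.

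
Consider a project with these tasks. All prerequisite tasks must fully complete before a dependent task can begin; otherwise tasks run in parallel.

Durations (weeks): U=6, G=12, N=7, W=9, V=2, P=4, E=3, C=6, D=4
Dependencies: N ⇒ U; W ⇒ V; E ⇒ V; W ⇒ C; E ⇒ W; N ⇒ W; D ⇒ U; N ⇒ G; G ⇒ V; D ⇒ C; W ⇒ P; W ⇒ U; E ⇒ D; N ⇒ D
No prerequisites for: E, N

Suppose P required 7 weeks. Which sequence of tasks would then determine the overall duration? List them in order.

Baseline: N→W→C = 7+9+6 = 22 → 22 weeks.
The longest path through P is only 20 weeks, so P has float 2.
Now N→W→P = 7+9+7 = 23 is longest, so the finish becomes 23 weeks.

N, W, P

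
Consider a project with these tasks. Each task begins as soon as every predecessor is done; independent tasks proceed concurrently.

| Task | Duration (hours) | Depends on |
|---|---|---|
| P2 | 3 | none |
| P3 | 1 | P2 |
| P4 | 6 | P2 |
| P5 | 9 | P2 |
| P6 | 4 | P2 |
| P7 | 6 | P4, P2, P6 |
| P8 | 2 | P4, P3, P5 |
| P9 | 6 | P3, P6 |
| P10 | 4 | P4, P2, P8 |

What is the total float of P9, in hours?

5

The longest chain is P2→P5→P8→P10 = 3+9+2+4 = 18; overall finish 18 hours.
Longest path through P9: 13 hours (earliest finish 13, latest finish 18).
Slack of P9 = 12 − 7 = 5 hours.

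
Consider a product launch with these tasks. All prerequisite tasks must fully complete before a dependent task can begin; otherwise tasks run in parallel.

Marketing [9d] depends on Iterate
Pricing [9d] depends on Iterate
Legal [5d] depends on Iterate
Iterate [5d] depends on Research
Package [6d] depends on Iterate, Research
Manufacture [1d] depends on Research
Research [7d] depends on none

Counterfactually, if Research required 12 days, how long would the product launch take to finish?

26

Actual critical path: Research→Iterate→Pricing = 7+5+9 = 21 ⇒ 21 days.
Since Research is critical, the +5 change carries straight to that chain (now 26 days).
The critical path is still Research→Iterate→Pricing; finish is now 26 days.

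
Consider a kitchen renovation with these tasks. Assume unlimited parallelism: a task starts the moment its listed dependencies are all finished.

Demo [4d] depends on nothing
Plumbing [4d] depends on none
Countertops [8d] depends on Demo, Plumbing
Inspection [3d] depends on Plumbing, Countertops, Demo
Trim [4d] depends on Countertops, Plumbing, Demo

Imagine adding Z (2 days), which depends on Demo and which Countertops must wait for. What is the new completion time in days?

Originally the schedule takes 16 days.
With Z inserted, Countertops now waits for max(Demo, Plumbing, Z).
New critical path: Demo→Z→Countertops→Trim = 4+2+8+4 = 18 ⇒ 18 days.

18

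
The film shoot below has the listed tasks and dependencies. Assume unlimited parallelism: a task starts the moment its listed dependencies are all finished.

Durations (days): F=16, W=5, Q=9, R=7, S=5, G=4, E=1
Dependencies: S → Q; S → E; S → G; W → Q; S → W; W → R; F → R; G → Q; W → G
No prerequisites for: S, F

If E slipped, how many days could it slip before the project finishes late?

S→W→G→Q = 5+5+4+9 = 23 sets the makespan at 23 days.
Longest path through E: 6 days (earliest finish 6, latest finish 23).
Float = 23 − 6 = 17.

17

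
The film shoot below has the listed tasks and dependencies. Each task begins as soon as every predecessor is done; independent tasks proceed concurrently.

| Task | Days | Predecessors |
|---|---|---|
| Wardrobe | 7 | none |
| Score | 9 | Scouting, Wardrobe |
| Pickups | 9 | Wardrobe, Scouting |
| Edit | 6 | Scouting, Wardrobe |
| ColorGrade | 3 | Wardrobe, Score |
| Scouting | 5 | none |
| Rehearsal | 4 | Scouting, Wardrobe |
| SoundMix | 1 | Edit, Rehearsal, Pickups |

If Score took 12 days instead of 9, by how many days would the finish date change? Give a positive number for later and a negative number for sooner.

3

The binding path is Wardrobe→Score→ColorGrade = 7+9+3 = 19; finish at 19 days.
Score is on the critical path; changing it to 12 makes that path 22 days.
That remains the longest chain; total 22 days.
Change in finish: 22 − 19 = +3 days.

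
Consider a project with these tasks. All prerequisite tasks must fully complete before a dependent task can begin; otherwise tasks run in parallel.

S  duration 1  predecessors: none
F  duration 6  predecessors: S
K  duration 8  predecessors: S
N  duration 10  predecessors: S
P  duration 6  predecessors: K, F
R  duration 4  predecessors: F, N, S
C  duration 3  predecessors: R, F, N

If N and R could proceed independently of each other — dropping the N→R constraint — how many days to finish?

With the dependency in place, S→N→R→C = 1+10+4+3 = 18 sets the finish at 18 days.
Without N→R, R's earliest start moves from 11 to 7.
The longest chain is now S→K→P = 1+8+6 = 15, so the job takes 15 days.

15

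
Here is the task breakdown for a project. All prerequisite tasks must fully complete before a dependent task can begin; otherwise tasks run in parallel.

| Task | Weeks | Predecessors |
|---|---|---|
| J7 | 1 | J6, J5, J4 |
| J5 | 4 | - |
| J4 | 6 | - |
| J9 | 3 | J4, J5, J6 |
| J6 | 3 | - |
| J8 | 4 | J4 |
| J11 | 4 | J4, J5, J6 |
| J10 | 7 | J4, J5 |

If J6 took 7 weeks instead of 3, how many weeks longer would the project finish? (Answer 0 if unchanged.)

0

Baseline: J4→J10 = 6+7 = 13 → 13 weeks.
J6 has 6 weeks of float (longest path through it is 7).
No other chain overtakes it, so the finish is 13 weeks.
Change in finish: 13 − 13 = +0 weeks.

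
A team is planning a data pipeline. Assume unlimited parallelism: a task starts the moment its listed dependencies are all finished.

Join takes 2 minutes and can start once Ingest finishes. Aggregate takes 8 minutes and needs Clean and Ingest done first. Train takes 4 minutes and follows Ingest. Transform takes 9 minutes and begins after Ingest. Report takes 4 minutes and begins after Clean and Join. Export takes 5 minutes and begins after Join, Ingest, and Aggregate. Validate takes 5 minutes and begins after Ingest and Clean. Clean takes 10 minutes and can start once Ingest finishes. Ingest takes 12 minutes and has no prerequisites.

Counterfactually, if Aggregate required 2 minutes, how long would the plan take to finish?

Baseline: Ingest→Clean→Aggregate→Export = 12+10+8+5 = 35 → 35 minutes.
Aggregate is on the critical path; changing it to 2 makes that path 29 minutes.
No other chain overtakes it, so the finish is 29 minutes.

29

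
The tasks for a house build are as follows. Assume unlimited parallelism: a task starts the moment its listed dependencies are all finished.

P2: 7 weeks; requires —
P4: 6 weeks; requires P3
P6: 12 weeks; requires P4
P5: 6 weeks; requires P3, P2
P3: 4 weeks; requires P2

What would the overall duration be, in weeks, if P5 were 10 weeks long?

29

Actual critical path: P2→P3→P4→P6 = 7+4+6+12 = 29 ⇒ 29 weeks.
P5 is off the critical path — its longest chain is 17 weeks, giving 12 of slack.
No other chain overtakes it, so the finish is 29 weeks.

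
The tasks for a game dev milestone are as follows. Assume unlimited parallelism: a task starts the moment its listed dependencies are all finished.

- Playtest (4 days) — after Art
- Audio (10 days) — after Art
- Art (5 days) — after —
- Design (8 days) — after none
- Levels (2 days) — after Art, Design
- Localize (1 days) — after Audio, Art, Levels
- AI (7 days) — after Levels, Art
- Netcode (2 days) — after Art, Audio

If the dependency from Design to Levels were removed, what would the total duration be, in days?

17

Original critical path: Design→Levels→AI = 8+2+7 = 17 ⇒ 17 days.
Without Design→Levels, Levels's earliest start moves from 8 to 5.
The longest chain is now Art→Audio→Netcode = 5+10+2 = 17, so the plan takes 17 days.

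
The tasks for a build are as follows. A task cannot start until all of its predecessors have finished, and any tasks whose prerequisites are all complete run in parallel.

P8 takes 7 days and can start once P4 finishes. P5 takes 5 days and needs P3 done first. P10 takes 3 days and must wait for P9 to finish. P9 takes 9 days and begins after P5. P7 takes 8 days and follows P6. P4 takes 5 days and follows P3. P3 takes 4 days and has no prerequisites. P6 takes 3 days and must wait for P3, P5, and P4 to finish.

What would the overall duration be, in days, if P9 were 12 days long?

Baseline: P3→P5→P9→P10 = 4+5+9+3 = 21 → 21 days.
P9 is on the critical path; changing it to 12 makes that path 24 days.
That remains the longest chain; total 24 days.

24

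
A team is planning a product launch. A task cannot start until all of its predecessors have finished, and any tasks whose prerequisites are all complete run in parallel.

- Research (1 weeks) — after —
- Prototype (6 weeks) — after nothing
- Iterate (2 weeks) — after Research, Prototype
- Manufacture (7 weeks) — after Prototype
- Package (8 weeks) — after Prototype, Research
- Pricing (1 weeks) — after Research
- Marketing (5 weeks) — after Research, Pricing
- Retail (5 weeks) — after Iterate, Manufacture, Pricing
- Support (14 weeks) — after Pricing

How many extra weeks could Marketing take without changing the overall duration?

Critical path: Prototype→Manufacture→Retail = 6+7+5 = 18, so the finish is 18 weeks.
Marketing finishes as early as 7 and must finish by 18.
Slack of Marketing = 13 − 2 = 11 weeks.

11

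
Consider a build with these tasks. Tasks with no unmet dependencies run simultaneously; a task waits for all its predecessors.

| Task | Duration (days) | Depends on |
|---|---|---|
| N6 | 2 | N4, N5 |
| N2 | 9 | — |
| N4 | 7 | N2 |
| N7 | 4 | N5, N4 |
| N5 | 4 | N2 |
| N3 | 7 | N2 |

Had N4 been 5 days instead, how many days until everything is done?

18

As given, the longest chain is N2→N4→N7 = 9+7+4 = 20, so the finish is 20 days.
N4 is on the critical path; changing it to 5 makes that path 18 days.
That remains the longest chain; total 18 days.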